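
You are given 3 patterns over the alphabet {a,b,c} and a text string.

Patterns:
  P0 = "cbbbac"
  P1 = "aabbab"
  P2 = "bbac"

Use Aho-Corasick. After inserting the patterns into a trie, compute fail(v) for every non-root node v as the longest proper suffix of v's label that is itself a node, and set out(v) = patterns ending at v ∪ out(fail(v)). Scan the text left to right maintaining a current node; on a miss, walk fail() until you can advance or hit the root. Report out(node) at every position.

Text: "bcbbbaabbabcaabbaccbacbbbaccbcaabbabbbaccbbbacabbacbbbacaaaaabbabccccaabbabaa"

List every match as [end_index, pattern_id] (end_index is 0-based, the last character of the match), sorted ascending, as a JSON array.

Build:
Trie nodes:
  n0 'ε': a→7 b→13 c→1
  n1 'c': b→2
  n2 'cb': b→3
  n3 'cbb': b→4
  n4 'cbbb': a→5
  n5 'cbbba': c→6
  n6 'cbbbac': ·  [P0 ends]
  n7 'a': a→8
  n8 'aa': b→9
  n9 'aab': b→10
  n10 'aabb': a→11
  n11 'aabba': b→12
  n12 'aabbab': ·  [P1 ends]
  n13 'b': b→14
  n14 'bb': a→15
  n15 'bba': c→16
  n16 'bbac': ·  [P2 ends]

BFS fail/out derivation:
  n1('c'): parent n0 fail=0; on 'c' 0 → fail=0;  out ∅∪∅=∅
  n7('a'): parent n0 fail=0; on 'a' 0 → fail=0;  out ∅∪∅=∅
  n13('b'): parent n0 fail=0; on 'b' 0 → fail=0;  out ∅∪∅=∅
  n2('cb'): parent n1 fail=0; on 'b' 0 → fail=13;  out ∅∪∅=∅
  n8('aa'): parent n7 fail=0; on 'a' 0 → fail=7;  out ∅∪∅=∅
  n14('bb'): parent n13 fail=0; on 'b' 0 → fail=13;  out ∅∪∅=∅
  n3('cbb'): parent n2 fail=13; on 'b' 13 → fail=14;  out ∅∪∅=∅
  n9('aab'): parent n8 fail=7; on 'b' 7→0 → fail=13;  out ∅∪∅=∅
  n15('bba'): parent n14 fail=13; on 'a' 13→0 → fail=7;  out ∅∪∅=∅
  n4('cbbb'): parent n3 fail=14; on 'b' 14→13 → fail=14;  out ∅∪∅=∅
  n10('aabb'): parent n9 fail=13; on 'b' 13 → fail=14;  out ∅∪∅=∅
  n16('bbac'): parent n15 fail=7; on 'c' 7→0 → fail=1;  out {2}∪∅={2}
  n5('cbbba'): parent n4 fail=14; on 'a' 14 → fail=15;  out ∅∪∅=∅
  n11('aabba'): parent n10 fail=14; on 'a' 14 → fail=15;  out ∅∪∅=∅
  n6('cbbbac'): parent n5 fail=15; on 'c' 15 → fail=16;  out {0}∪{2}={0,2}
  n12('aabbab'): parent n11 fail=15; on 'b' 15→7→0 → fail=13;  out {1}∪∅={1}

Scan:
i=0 'b': node 0→13
i=1 'c': node 13→1 (via fail)
i=2 'b': node 1→2
i=3 'b': node 2→3
i=4 'b': node 3→4
i=5 'a': node 4→5
i=6 'a': node 5→8 (via fail)
i=7 'b': node 8→9
i=8 'b': node 9→10
i=9 'a': node 10→11
i=10 'b': node 11→12  → match P1@[5:10]
i=11 'c': node 12→1 (via fail)
i=12 'a': node 1→7 (via fail)
i=13 'a': node 7→8
i=14 'b': node 8→9
i=15 'b': node 9→10
i=16 'a': node 10→11
i=17 'c': node 11→16 (via fail)  → match P2@[14:17]
i=18 'c': node 16→1 (via fail)
i=19 'b': node 1→2
i=20 'a': node 2→7 (via fail)
i=21 'c': node 7→1 (via fail)
i=22 'b': node 1→2
i=23 'b': node 2→3
i=24 'b': node 3→4
i=25 'a': node 4→5
i=26 'c': node 5→6  → match P0@[21:26],P2@[23:26]
i=27 'c': node 6→1 (via fail)
i=28 'b': node 1→2
i=29 'c': node 2→1 (via fail)
i=30 'a': node 1→7 (via fail)
i=31 'a': node 7→8
i=32 'b': node 8→9
i=33 'b': node 9→10
i=34 'a': node 10→11
i=35 'b': node 11→12  → match P1@[30:35]
i=36 'b': node 12→14 (via fail)
i=37 'b': node 14→14 (via fail)
i=38 'a': node 14→15
i=39 'c': node 15→16  → match P2@[36:39]
i=40 'c': node 16→1 (via fail)
i=41 'b': node 1→2
i=42 'b': node 2→3
i=43 'b': node 3→4
i=44 'a': node 4→5
i=45 'c': node 5→6  → match P0@[40:45],P2@[42:45]
i=46 'a': node 6→7 (via fail)
i=47 'b': node 7→13 (via fail)
i=48 'b': node 13→14
i=49 'a': node 14→15
i=50 'c': node 15→16  → match P2@[47:50]
i=51 'b': node 16→2 (via fail)
i=52 'b': node 2→3
i=53 'b': node 3→4
i=54 'a': node 4→5
i=55 'c': node 5→6  → match P0@[50:55],P2@[52:55]
i=56 'a': node 6→7 (via fail)
i=57 'a': node 7→8
i=58 'a': node 8→8 (via fail)
i=59 'a': node 8→8 (via fail)
i=60 'a': node 8→8 (via fail)
i=61 'b': node 8→9
i=62 'b': node 9→10
i=63 'a': node 10→11
i=64 'b': node 11→12  → match P1@[59:64]
i=65 'c': node 12→1 (via fail)
i=66 'c': node 1→1 (via fail)
i=67 'c': node 1→1 (via fail)
i=68 'c': node 1→1 (via fail)
i=69 'a': node 1→7 (via fail)
i=70 'a': node 7→8
i=71 'b': node 8→9
i=72 'b': node 9→10
i=73 'a': node 10→11
i=74 'b': node 11→12  → match P1@[69:74]
i=75 'a': node 12→7 (via fail)
i=76 'a': node 7→8

Matches: [[10,1],[17,2],[26,0],[26,2],[35,1],[39,2],[45,0],[45,2],[50,2],[55,0],[55,2],[64,1],[74,1]]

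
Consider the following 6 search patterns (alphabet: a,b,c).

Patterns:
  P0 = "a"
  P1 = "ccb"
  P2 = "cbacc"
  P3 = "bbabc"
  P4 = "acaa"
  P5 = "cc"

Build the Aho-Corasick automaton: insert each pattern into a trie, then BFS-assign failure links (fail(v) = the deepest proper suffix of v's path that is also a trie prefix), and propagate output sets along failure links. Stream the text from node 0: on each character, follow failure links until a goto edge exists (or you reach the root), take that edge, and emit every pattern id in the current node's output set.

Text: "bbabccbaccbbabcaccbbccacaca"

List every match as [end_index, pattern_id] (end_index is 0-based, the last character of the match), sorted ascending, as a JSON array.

Build:
Trie (insert patterns):
  n0 'ε': a→1 b→9 c→2
  n1 'a': c→14  ←P0
  n2 'c': b→5 c→3
  n3 'cc': b→4  ←P5
  n4 'ccb': ·  ←P1
  n5 'cb': a→6
  n6 'cba': c→7
  n7 'cbac': c→8
  n8 'cbacc': ·  ←P2
  n9 'b': b→10
  n10 'bb': a→11
  n11 'bba': b→12
  n12 'bbab': c→13
  n13 'bbabc': ·  ←P3
  n14 'ac': a→15
  n15 'aca': a→16
  n16 'acaa': ·  ←P4

Failure links (BFS by depth):
  n1('a'): parent n0 fail=0; on 'a' 0 → fail=0;  out {0}∪∅={0}
  n2('c'): parent n0 fail=0; on 'c' 0 → fail=0;  out ∅∪∅=∅
  n9('b'): parent n0 fail=0; on 'b' 0 → fail=0;  out ∅∪∅=∅
  n3('cc'): parent n2 fail=0; on 'c' 0 → fail=2;  out {5}∪∅={5}
  n5('cb'): parent n2 fail=0; on 'b' 0 → fail=9;  out ∅∪∅=∅
  n10('bb'): parent n9 fail=0; on 'b' 0 → fail=9;  out ∅∪∅=∅
  n14('ac'): parent n1 fail=0; on 'c' 0 → fail=2;  out ∅∪∅=∅
  n4('ccb'): parent n3 fail=2; on 'b' 2 → fail=5;  out {1}∪∅={1}
  n6('cba'): parent n5 fail=9; on 'a' 9→0 → fail=1;  out ∅∪{0}={0}
  n11('bba'): parent n10 fail=9; on 'a' 9→0 → fail=1;  out ∅∪{0}={0}
  n15('aca'): parent n14 fail=2; on 'a' 2→0 → fail=1;  out ∅∪{0}={0}
  n7('cbac'): parent n6 fail=1; on 'c' 1 → fail=14;  out ∅∪∅=∅
  n12('bbab'): parent n11 fail=1; on 'b' 1→0 → fail=9;  out ∅∪∅=∅
  n16('acaa'): parent n15 fail=1; on 'a' 1→0 → fail=1;  out {4}∪{0}={0,4}
  n8('cbacc'): parent n7 fail=14; on 'c' 14→2 → fail=3;  out {2}∪{5}={2,5}
  n13('bbabc'): parent n12 fail=9; on 'c' 9→0 → fail=2;  out {3}∪∅={3}

Scan:
[0] read 'b'  n0⇒n9
[1] read 'b'  n9⇒n10
[2] read 'a'  n10⇒n11  ** P0@[2:2]
[3] read 'b'  n11⇒n12
[4] read 'c'  n12⇒n13  ** P3@[0:4]
[5] read 'c'  n13⇒n3 (via fail)  ** P5@[4:5]
[6] read 'b'  n3⇒n4  ** P1@[4:6]
[7] read 'a'  n4⇒n6 (via fail)  ** P0@[7:7]
[8] read 'c'  n6⇒n7
[9] read 'c'  n7⇒n8  ** P2@[5:9],P5@[8:9]
[10] read 'b'  n8⇒n4 (via fail)  ** P1@[8:10]
[11] read 'b'  n4⇒n10 (via fail)
[12] read 'a'  n10⇒n11  ** P0@[12:12]
[13] read 'b'  n11⇒n12
[14] read 'c'  n12⇒n13  ** P3@[10:14]
[15] read 'a'  n13⇒n1 (via fail)  ** P0@[15:15]
[16] read 'c'  n1⇒n14
[17] read 'c'  n14⇒n3 (via fail)  ** P5@[16:17]
[18] read 'b'  n3⇒n4  ** P1@[16:18]
[19] read 'b'  n4⇒n10 (via fail)
[20] read 'c'  n10⇒n2 (via fail)
[21] read 'c'  n2⇒n3  ** P5@[20:21]
[22] read 'a'  n3⇒n1 (via fail)  ** P0@[22:22]
[23] read 'c'  n1⇒n14
[24] read 'a'  n14⇒n15  ** P0@[24:24]
[25] read 'c'  n15⇒n14 (via fail)
[26] read 'a'  n14⇒n15  ** P0@[26:26]

Matches: [[2,0],[4,3],[5,5],[6,1],[7,0],[9,2],[9,5],[10,1],[12,0],[14,3],[15,0],[17,5],[18,1],[21,5],[22,0],[24,0],[26,0]]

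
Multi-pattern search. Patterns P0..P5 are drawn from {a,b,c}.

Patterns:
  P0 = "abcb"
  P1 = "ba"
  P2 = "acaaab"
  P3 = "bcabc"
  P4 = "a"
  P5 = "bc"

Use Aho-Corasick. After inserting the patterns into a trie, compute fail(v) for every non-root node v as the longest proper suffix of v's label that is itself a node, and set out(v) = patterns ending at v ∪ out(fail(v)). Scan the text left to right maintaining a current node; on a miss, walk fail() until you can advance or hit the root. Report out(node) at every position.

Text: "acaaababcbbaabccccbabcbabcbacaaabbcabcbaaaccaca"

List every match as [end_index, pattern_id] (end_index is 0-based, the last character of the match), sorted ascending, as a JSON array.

Construct AC machine:
Trie (insert patterns):
  n0 'ε': a→1 b→5
  n1 'a': b→2 c→7  ←P4
  n2 'ab': c→3
  n3 'abc': b→4
  n4 'abcb': ·  ←P0
  n5 'b': a→6 c→12
  n6 'ba': ·  ←P1
  n7 'ac': a→8
  n8 'aca': a→9
  n9 'acaa': a→10
  n10 'acaaa': b→11
  n11 'acaaab': ·  ←P2
  n12 'bc': a→13  ←P5
  n13 'bca': b→14
  n14 'bcab': c→15
  n15 'bcabc': ·  ←P3

BFS fail/out derivation:
  n1('a'): parent n0 fail=0; on 'a' 0 → fail=0;  out {4}∪∅={4}
  n5('b'): parent n0 fail=0; on 'b' 0 → fail=0;  out ∅∪∅=∅
  n2('ab'): parent n1 fail=0; on 'b' 0 → fail=5;  out ∅∪∅=∅
  n6('ba'): parent n5 fail=0; on 'a' 0 → fail=1;  out {1}∪{4}={1,4}
  n7('ac'): parent n1 fail=0; on 'c' 0 → fail=0;  out ∅∪∅=∅
  n12('bc'): parent n5 fail=0; on 'c' 0 → fail=0;  out {5}∪∅={5}
  n3('abc'): parent n2 fail=5; on 'c' 5 → fail=12;  out ∅∪{5}={5}
  n8('aca'): parent n7 fail=0; on 'a' 0 → fail=1;  out ∅∪{4}={4}
  n13('bca'): parent n12 fail=0; on 'a' 0 → fail=1;  out ∅∪{4}={4}
  n4('abcb'): parent n3 fail=12; on 'b' 12→0 → fail=5;  out {0}∪∅={0}
  n9('acaa'): parent n8 fail=1; on 'a' 1→0 → fail=1;  out ∅∪{4}={4}
  n14('bcab'): parent n13 fail=1; on 'b' 1 → fail=2;  out ∅∪∅=∅
  n10('acaaa'): parent n9 fail=1; on 'a' 1→0 → fail=1;  out ∅∪{4}={4}
  n15('bcabc'): parent n14 fail=2; on 'c' 2 → fail=3;  out {3}∪{5}={3,5}
  n11('acaaab'): parent n10 fail=1; on 'b' 1 → fail=2;  out {2}∪∅={2}

Run:
[0] read 'a'  n0⇒n1  ** P4@[0:0]
[1] read 'c'  n1⇒n7
[2] read 'a'  n7⇒n8  ** P4@[2:2]
[3] read 'a'  n8⇒n9  ** P4@[3:3]
[4] read 'a'  n9⇒n10  ** P4@[4:4]
[5] read 'b'  n10⇒n11  ** P2@[0:5]
[6] read 'a'  n11⇒n6 (via fail)  ** P1@[5:6],P4@[6:6]
[7] read 'b'  n6⇒n2 (via fail)
[8] read 'c'  n2⇒n3  ** P5@[7:8]
[9] read 'b'  n3⇒n4  ** P0@[6:9]
[10] read 'b'  n4⇒n5 (via fail)
[11] read 'a'  n5⇒n6  ** P1@[10:11],P4@[11:11]
[12] read 'a'  n6⇒n1 (via fail)  ** P4@[12:12]
[13] read 'b'  n1⇒n2
[14] read 'c'  n2⇒n3  ** P5@[13:14]
[15] read 'c'  n3⇒n0 (via fail)
[16] read 'c'  n0⇒n0
[17] read 'c'  n0⇒n0
[18] read 'b'  n0⇒n5
[19] read 'a'  n5⇒n6  ** P1@[18:19],P4@[19:19]
[20] read 'b'  n6⇒n2 (via fail)
[21] read 'c'  n2⇒n3  ** P5@[20:21]
[22] read 'b'  n3⇒n4  ** P0@[19:22]
[23] read 'a'  n4⇒n6 (via fail)  ** P1@[22:23],P4@[23:23]
[24] read 'b'  n6⇒n2 (via fail)
[25] read 'c'  n2⇒n3  ** P5@[24:25]
[26] read 'b'  n3⇒n4  ** P0@[23:26]
[27] read 'a'  n4⇒n6 (via fail)  ** P1@[26:27],P4@[27:27]
[28] read 'c'  n6⇒n7 (via fail)
[29] read 'a'  n7⇒n8  ** P4@[29:29]
[30] read 'a'  n8⇒n9  ** P4@[30:30]
[31] read 'a'  n9⇒n10  ** P4@[31:31]
[32] read 'b'  n10⇒n11  ** P2@[27:32]
[33] read 'b'  n11⇒n5 (via fail)
[34] read 'c'  n5⇒n12  ** P5@[33:34]
[35] read 'a'  n12⇒n13  ** P4@[35:35]
[36] read 'b'  n13⇒n14
[37] read 'c'  n14⇒n15  ** P3@[33:37],P5@[36:37]
[38] read 'b'  n15⇒n4 (via fail)  ** P0@[35:38]
[39] read 'a'  n4⇒n6 (via fail)  ** P1@[38:39],P4@[39:39]
[40] read 'a'  n6⇒n1 (via fail)  ** P4@[40:40]
[41] read 'a'  n1⇒n1 (via fail)  ** P4@[41:41]
[42] read 'c'  n1⇒n7
[43] read 'c'  n7⇒n0 (via fail)
[44] read 'a'  n0⇒n1  ** P4@[44:44]
[45] read 'c'  n1⇒n7
[46] read 'a'  n7⇒n8  ** P4@[46:46]

Matches: [[0,4],[2,4],[3,4],[4,4],[5,2],[6,1],[6,4],[8,5],[9,0],[11,1],[11,4],[12,4],[14,5],[19,1],[19,4],[21,5],[22,0],[23,1],[23,4],[25,5],[26,0],[27,1],[27,4],[29,4],[30,4],[31,4],[32,2],[34,5],[35,4],[37,3],[37,5],[38,0],[39,1],[39,4],[40,4],[41,4],[44,4],[46,4]]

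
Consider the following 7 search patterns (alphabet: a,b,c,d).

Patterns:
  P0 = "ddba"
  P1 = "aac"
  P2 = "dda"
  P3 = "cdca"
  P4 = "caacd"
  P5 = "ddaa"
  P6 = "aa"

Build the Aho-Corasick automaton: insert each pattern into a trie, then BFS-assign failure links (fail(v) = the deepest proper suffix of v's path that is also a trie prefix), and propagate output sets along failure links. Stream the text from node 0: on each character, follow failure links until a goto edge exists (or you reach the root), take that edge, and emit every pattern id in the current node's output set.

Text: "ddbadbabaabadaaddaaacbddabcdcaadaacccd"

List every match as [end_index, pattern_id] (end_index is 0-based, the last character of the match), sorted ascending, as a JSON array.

Build automaton:
Trie nodes:
  n0 'ε': a→5 c→9 d→1
  n1 'd': d→2
  n2 'dd': a→8 b→3
  n3 'ddb': a→4
  n4 'ddba': ·  ←P0
  n5 'a': a→6
  n6 'aa': c→7  ←P6
  n7 'aac': ·  ←P1
  n8 'dda': a→17  ←P2
  n9 'c': a→13 d→10
  n10 'cd': c→11
  n11 'cdc': a→12
  n12 'cdca': ·  ←P3
  n13 'ca': a→14
  n14 'caa': c→15
  n15 'caac': d→16
  n16 'caacd': ·  ←P4
  n17 'ddaa': ·  ←P5

Failure links (BFS by depth):
  n1('d'): parent n0 fail=0; on 'd' 0 → fail=0;  out ∅∪∅=∅
  n5('a'): parent n0 fail=0; on 'a' 0 → fail=0;  out ∅∪∅=∅
  n9('c'): parent n0 fail=0; on 'c' 0 → fail=0;  out ∅∪∅=∅
  n2('dd'): parent n1 fail=0; on 'd' 0 → fail=1;  out ∅∪∅=∅
  n6('aa'): parent n5 fail=0; on 'a' 0 → fail=5;  out {6}∪∅={6}
  n10('cd'): parent n9 fail=0; on 'd' 0 → fail=1;  out ∅∪∅=∅
  n13('ca'): parent n9 fail=0; on 'a' 0 → fail=5;  out ∅∪∅=∅
  n3('ddb'): parent n2 fail=1; on 'b' 1→0 → fail=0;  out ∅∪∅=∅
  n7('aac'): parent n6 fail=5; on 'c' 5→0 → fail=9;  out {1}∪∅={1}
  n8('dda'): parent n2 fail=1; on 'a' 1→0 → fail=5;  out {2}∪∅={2}
  n11('cdc'): parent n10 fail=1; on 'c' 1→0 → fail=9;  out ∅∪∅=∅
  n14('caa'): parent n13 fail=5; on 'a' 5 → fail=6;  out ∅∪{6}={6}
  n4('ddba'): parent n3 fail=0; on 'a' 0 → fail=5;  out {0}∪∅={0}
  n12('cdca'): parent n11 fail=9; on 'a' 9 → fail=13;  out {3}∪∅={3}
  n15('caac'): parent n14 fail=6; on 'c' 6 → fail=7;  out ∅∪{1}={1}
  n17('ddaa'): parent n8 fail=5; on 'a' 5 → fail=6;  out {5}∪{6}={5,6}
  n16('caacd'): parent n15 fail=7; on 'd' 7→9 → fail=10;  out {4}∪∅={4}

Run:
i=0 'd': node 0→1
i=1 'd': node 1→2
i=2 'b': node 2→3
i=3 'a': node 3→4  ** P0@[0:3]
i=4 'd': node 4→1 ·f
i=5 'b': node 1→0 ·f
i=6 'a': node 0→5
i=7 'b': node 5→0 ·f
i=8 'a': node 0→5
i=9 'a': node 5→6  ** P6@[8:9]
i=10 'b': node 6→0 ·f
i=11 'a': node 0→5
i=12 'd': node 5→1 ·f
i=13 'a': node 1→5 ·f
i=14 'a': node 5→6  ** P6@[13:14]
i=15 'd': node 6→1 ·f
i=16 'd': node 1→2
i=17 'a': node 2→8  ** P2@[15:17]
i=18 'a': node 8→17  ** P5@[15:18],P6@[17:18]
i=19 'a': node 17→6 ·f  ** P6@[18:19]
i=20 'c': node 6→7  ** P1@[18:20]
i=21 'b': node 7→0 ·f
i=22 'd': node 0→1
i=23 'd': node 1→2
i=24 'a': node 2→8  ** P2@[22:24]
i=25 'b': node 8→0 ·f
i=26 'c': node 0→9
i=27 'd': node 9→10
i=28 'c': node 10→11
i=29 'a': node 11→12  ** P3@[26:29]
i=30 'a': node 12→14 ·f  ** P6@[29:30]
i=31 'd': node 14→1 ·f
i=32 'a': node 1→5 ·f
i=33 'a': node 5→6  ** P6@[32:33]
i=34 'c': node 6→7  ** P1@[32:34]
i=35 'c': node 7→9 ·f
i=36 'c': node 9→9 ·f
i=37 'd': node 9→10

Matches: [[3,0],[9,6],[14,6],[17,2],[18,5],[18,6],[19,6],[20,1],[24,2],[29,3],[30,6],[33,6],[34,1]]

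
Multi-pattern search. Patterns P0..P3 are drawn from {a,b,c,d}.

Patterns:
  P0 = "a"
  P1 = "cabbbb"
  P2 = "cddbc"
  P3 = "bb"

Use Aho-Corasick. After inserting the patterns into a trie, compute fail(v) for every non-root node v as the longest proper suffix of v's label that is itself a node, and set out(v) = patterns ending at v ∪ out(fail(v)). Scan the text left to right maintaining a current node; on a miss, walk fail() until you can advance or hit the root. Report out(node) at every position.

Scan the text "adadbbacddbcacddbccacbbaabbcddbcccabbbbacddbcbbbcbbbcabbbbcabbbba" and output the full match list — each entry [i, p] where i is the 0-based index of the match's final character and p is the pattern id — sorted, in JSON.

Build automaton:
Trie (insert patterns):
  0='ε' goto a→1 b→12 c→2
  1='a' goto ·  [P0 ends]
  2='c' goto a→3 d→8
  3='ca' goto b→4
  4='cab' goto b→5
  5='cabb' goto b→6
  6='cabbb' goto b→7
  7='cabbbb' goto ·  [P1 ends]
  8='cd' goto d→9
  9='cdd' goto b→10
  10='cddb' goto c→11
  11='cddbc' goto ·  [P2 ends]
  12='b' goto b→13
  13='bb' goto ·  [P3 ends]

BFS fail/out derivation:
  n1('a'): parent n0 fail=0; on 'a' 0 → fail=0;  out {0}∪∅={0}
  n2('c'): parent n0 fail=0; on 'c' 0 → fail=0;  out ∅∪∅=∅
  n12('b'): parent n0 fail=0; on 'b' 0 → fail=0;  out ∅∪∅=∅
  n3('ca'): parent n2 fail=0; on 'a' 0 → fail=1;  out ∅∪{0}={0}
  n8('cd'): parent n2 fail=0; on 'd' 0 → fail=0;  out ∅∪∅=∅
  n13('bb'): parent n12 fail=0; on 'b' 0 → fail=12;  out {3}∪∅={3}
  n4('cab'): parent n3 fail=1; on 'b' 1→0 → fail=12;  out ∅∪∅=∅
  n9('cdd'): parent n8 fail=0; on 'd' 0 → fail=0;  out ∅∪∅=∅
  n5('cabb'): parent n4 fail=12; on 'b' 12 → fail=13;  out ∅∪{3}={3}
  n10('cddb'): parent n9 fail=0; on 'b' 0 → fail=12;  out ∅∪∅=∅
  n6('cabbb'): parent n5 fail=13; on 'b' 13→12 → fail=13;  out ∅∪{3}={3}
  n11('cddbc'): parent n10 fail=12; on 'c' 12→0 → fail=2;  out {2}∪∅={2}
  n7('cabbbb'): parent n6 fail=13; on 'b' 13→12 → fail=13;  out {1}∪{3}={1,3}

Text stream:
i=0 'a': node 0→1  emit P0@[0:0]
i=1 'd': node 1→0 (fail-walked)
i=2 'a': node 0→1  emit P0@[2:2]
i=3 'd': node 1→0 (fail-walked)
i=4 'b': node 0→12
i=5 'b': node 12→13  emit P3@[4:5]
i=6 'a': node 13→1 (fail-walked)  emit P0@[6:6]
i=7 'c': node 1→2 (fail-walked)
i=8 'd': node 2→8
i=9 'd': node 8→9
i=10 'b': node 9→10
i=11 'c': node 10→11  emit P2@[7:11]
i=12 'a': node 11→3 (fail-walked)  emit P0@[12:12]
i=13 'c': node 3→2 (fail-walked)
i=14 'd': node 2→8
i=15 'd': node 8→9
i=16 'b': node 9→10
i=17 'c': node 10→11  emit P2@[13:17]
i=18 'c': node 11→2 (fail-walked)
i=19 'a': node 2→3  emit P0@[19:19]
i=20 'c': node 3→2 (fail-walked)
i=21 'b': node 2→12 (fail-walked)
i=22 'b': node 12→13  emit P3@[21:22]
i=23 'a': node 13→1 (fail-walked)  emit P0@[23:23]
i=24 'a': node 1→1 (fail-walked)  emit P0@[24:24]
i=25 'b': node 1→12 (fail-walked)
i=26 'b': node 12→13  emit P3@[25:26]
i=27 'c': node 13→2 (fail-walked)
i=28 'd': node 2→8
i=29 'd': node 8→9
i=30 'b': node 9→10
i=31 'c': node 10→11  emit P2@[27:31]
i=32 'c': node 11→2 (fail-walked)
i=33 'c': node 2→2 (fail-walked)
i=34 'a': node 2→3  emit P0@[34:34]
i=35 'b': node 3→4
i=36 'b': node 4→5  emit P3@[35:36]
i=37 'b': node 5→6  emit P3@[36:37]
i=38 'b': node 6→7  emit P1@[33:38],P3@[37:38]
i=39 'a': node 7→1 (fail-walked)  emit P0@[39:39]
i=40 'c': node 1→2 (fail-walked)
i=41 'd': node 2→8
i=42 'd': node 8→9
i=43 'b': node 9→10
i=44 'c': node 10→11  emit P2@[40:44]
i=45 'b': node 11→12 (fail-walked)
i=46 'b': node 12→13  emit P3@[45:46]
i=47 'b': node 13→13 (fail-walked)  emit P3@[46:47]
i=48 'c': node 13→2 (fail-walked)
i=49 'b': node 2→12 (fail-walked)
i=50 'b': node 12→13  emit P3@[49:50]
i=51 'b': node 13→13 (fail-walked)  emit P3@[50:51]
i=52 'c': node 13→2 (fail-walked)
i=53 'a': node 2→3  emit P0@[53:53]
i=54 'b': node 3→4
i=55 'b': node 4→5  emit P3@[54:55]
i=56 'b': node 5→6  emit P3@[55:56]
i=57 'b': node 6→7  emit P1@[52:57],P3@[56:57]
i=58 'c': node 7→2 (fail-walked)
i=59 'a': node 2→3  emit P0@[59:59]
i=60 'b': node 3→4
i=61 'b': node 4→5  emit P3@[60:61]
i=62 'b': node 5→6  emit P3@[61:62]
i=63 'b': node 6→7  emit P1@[58:63],P3@[62:63]
i=64 'a': node 7→1 (fail-walked)  emit P0@[64:64]

Matches: [[0,0],[2,0],[5,3],[6,0],[11,2],[12,0],[17,2],[19,0],[22,3],[23,0],[24,0],[26,3],[31,2],[34,0],[36,3],[37,3],[38,1],[38,3],[39,0],[44,2],[46,3],[47,3],[50,3],[51,3],[53,0],[55,3],[56,3],[57,1],[57,3],[59,0],[61,3],[62,3],[63,1],[63,3],[64,0]]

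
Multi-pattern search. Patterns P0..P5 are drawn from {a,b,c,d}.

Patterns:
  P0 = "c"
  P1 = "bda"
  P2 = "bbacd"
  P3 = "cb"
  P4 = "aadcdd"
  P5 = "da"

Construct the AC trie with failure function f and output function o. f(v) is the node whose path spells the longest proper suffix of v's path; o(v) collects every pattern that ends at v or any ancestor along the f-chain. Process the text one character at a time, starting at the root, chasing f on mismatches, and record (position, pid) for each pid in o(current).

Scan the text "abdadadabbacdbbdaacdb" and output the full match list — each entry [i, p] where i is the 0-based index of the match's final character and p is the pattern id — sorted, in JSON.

Build automaton:
Trie nodes:
  n0 'ε': a→10 b→2 c→1 d→16
  n1 'c': b→9  ←P0
  n2 'b': b→5 d→3
  n3 'bd': a→4
  n4 'bda': ·  ←P1
  n5 'bb': a→6
  n6 'bba': c→7
  n7 'bbac': d→8
  n8 'bbacd': ·  ←P2
  n9 'cb': ·  ←P3
  n10 'a': a→11
  n11 'aa': d→12
  n12 'aad': c→13
  n13 'aadc': d→14
  n14 'aadcd': d→15
  n15 'aadcdd': ·  ←P4
  n16 'd': a→17
  n17 'da': ·  ←P5

Failure links (BFS by depth):
  n1('c'): parent n0 fail=0; on 'c' 0 → fail=0;  out {0}∪∅={0}
  n2('b'): parent n0 fail=0; on 'b' 0 → fail=0;  out ∅∪∅=∅
  n10('a'): parent n0 fail=0; on 'a' 0 → fail=0;  out ∅∪∅=∅
  n16('d'): parent n0 fail=0; on 'd' 0 → fail=0;  out ∅∪∅=∅
  n3('bd'): parent n2 fail=0; on 'd' 0 → fail=16;  out ∅∪∅=∅
  n5('bb'): parent n2 fail=0; on 'b' 0 → fail=2;  out ∅∪∅=∅
  n9('cb'): parent n1 fail=0; on 'b' 0 → fail=2;  out {3}∪∅={3}
  n11('aa'): parent n10 fail=0; on 'a' 0 → fail=10;  out ∅∪∅=∅
  n17('da'): parent n16 fail=0; on 'a' 0 → fail=10;  out {5}∪∅={5}
  n4('bda'): parent n3 fail=16; on 'a' 16 → fail=17;  out {1}∪{5}={1,5}
  n6('bba'): parent n5 fail=2; on 'a' 2→0 → fail=10;  out ∅∪∅=∅
  n12('aad'): parent n11 fail=10; on 'd' 10→0 → fail=16;  out ∅∪∅=∅
  n7('bbac'): parent n6 fail=10; on 'c' 10→0 → fail=1;  out ∅∪{0}={0}
  n13('aadc'): parent n12 fail=16; on 'c' 16→0 → fail=1;  out ∅∪{0}={0}
  n8('bbacd'): parent n7 fail=1; on 'd' 1→0 → fail=16;  out {2}∪∅={2}
  n14('aadcd'): parent n13 fail=1; on 'd' 1→0 → fail=16;  out ∅∪∅=∅
  n15('aadcdd'): parent n14 fail=16; on 'd' 16→0 → fail=16;  out {4}∪∅={4}

Text stream:
[0] read 'a'  n0⇒n10
[1] read 'b'  n10⇒n2 (fail-walked)
[2] read 'd'  n2⇒n3
[3] read 'a'  n3⇒n4  → match P1@[1:3],P5@[2:3]
[4] read 'd'  n4⇒n16 (fail-walked)
[5] read 'a'  n16⇒n17  → match P5@[4:5]
[6] read 'd'  n17⇒n16 (fail-walked)
[7] read 'a'  n16⇒n17  → match P5@[6:7]
[8] read 'b'  n17⇒n2 (fail-walked)
[9] read 'b'  n2⇒n5
[10] read 'a'  n5⇒n6
[11] read 'c'  n6⇒n7  → match P0@[11:11]
[12] read 'd'  n7⇒n8  → match P2@[8:12]
[13] read 'b'  n8⇒n2 (fail-walked)
[14] read 'b'  n2⇒n5
[15] read 'd'  n5⇒n3 (fail-walked)
[16] read 'a'  n3⇒n4  → match P1@[14:16],P5@[15:16]
[17] read 'a'  n4⇒n11 (fail-walked)
[18] read 'c'  n11⇒n1 (fail-walked)  → match P0@[18:18]
[19] read 'd'  n1⇒n16 (fail-walked)
[20] read 'b'  n16⇒n2 (fail-walked)

Matches: [[3,1],[3,5],[5,5],[7,5],[11,0],[12,2],[16,1],[16,5],[18,0]]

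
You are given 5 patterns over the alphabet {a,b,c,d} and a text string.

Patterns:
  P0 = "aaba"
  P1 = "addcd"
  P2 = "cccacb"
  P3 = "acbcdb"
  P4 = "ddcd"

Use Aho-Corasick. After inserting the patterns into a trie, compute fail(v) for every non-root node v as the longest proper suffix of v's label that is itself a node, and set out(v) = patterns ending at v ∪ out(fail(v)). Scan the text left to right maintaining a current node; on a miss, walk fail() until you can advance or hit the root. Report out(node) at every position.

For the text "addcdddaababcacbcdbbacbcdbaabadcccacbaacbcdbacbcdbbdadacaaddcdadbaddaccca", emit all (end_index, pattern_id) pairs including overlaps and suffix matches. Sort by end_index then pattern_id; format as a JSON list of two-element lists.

Build automaton:
Trie (insert patterns):
  0='ε' goto a→1 c→9 d→20
  1='a' goto a→2 c→15 d→5
  2='aa' goto b→3
  3='aab' goto a→4
  4='aaba' goto ·  ←P0
  5='ad' goto d→6
  6='add' goto c→7
  7='addc' goto d→8
  8='addcd' goto ·  ←P1
  9='c' goto c→10
  10='cc' goto c→11
  11='ccc' goto a→12
  12='ccca' goto c→13
  13='cccac' goto b→14
  14='cccacb' goto ·  ←P2
  15='ac' goto b→16
  16='acb' goto c→17
  17='acbc' goto d→18
  18='acbcd' goto b→19
  19='acbcdb' goto ·  ←P3
  20='d' goto d→21
  21='dd' goto c→22
  22='ddc' goto d→23
  23='ddcd' goto ·  ←P4

BFS fail/out derivation:
  fail(1) 'a': from fail(0)=0 chase 'a': 0 ⇒ 0;  out=∅∪out(0)=∅
  fail(9) 'c': from fail(0)=0 chase 'c': 0 ⇒ 0;  out=∅∪out(0)=∅
  fail(20) 'd': from fail(0)=0 chase 'd': 0 ⇒ 0;  out=∅∪out(0)=∅
  fail(2) 'aa': from fail(1)=0 chase 'a': 0 ⇒ 1;  out=∅∪out(1)=∅
  fail(5) 'ad': from fail(1)=0 chase 'd': 0 ⇒ 20;  out=∅∪out(20)=∅
  fail(10) 'cc': from fail(9)=0 chase 'c': 0 ⇒ 9;  out=∅∪out(9)=∅
  fail(15) 'ac': from fail(1)=0 chase 'c': 0 ⇒ 9;  out=∅∪out(9)=∅
  fail(21) 'dd': from fail(20)=0 chase 'd': 0 ⇒ 20;  out=∅∪out(20)=∅
  fail(3) 'aab': from fail(2)=1 chase 'b': 1→0 ⇒ 0;  out=∅∪out(0)=∅
  fail(6) 'add': from fail(5)=20 chase 'd': 20 ⇒ 21;  out=∅∪out(21)=∅
  fail(11) 'ccc': from fail(10)=9 chase 'c': 9 ⇒ 10;  out=∅∪out(10)=∅
  fail(16) 'acb': from fail(15)=9 chase 'b': 9→0 ⇒ 0;  out=∅∪out(0)=∅
  fail(22) 'ddc': from fail(21)=20 chase 'c': 20→0 ⇒ 9;  out=∅∪out(9)=∅
  fail(4) 'aaba': from fail(3)=0 chase 'a': 0 ⇒ 1;  out={0}∪out(1)={0}
  fail(7) 'addc': from fail(6)=21 chase 'c': 21 ⇒ 22;  out=∅∪out(22)=∅
  fail(12) 'ccca': from fail(11)=10 chase 'a': 10→9→0 ⇒ 1;  out=∅∪out(1)=∅
  fail(17) 'acbc': from fail(16)=0 chase 'c': 0 ⇒ 9;  out=∅∪out(9)=∅
  fail(23) 'ddcd': from fail(22)=9 chase 'd': 9→0 ⇒ 20;  out={4}∪out(20)={4}
  fail(8) 'addcd': from fail(7)=22 chase 'd': 22 ⇒ 23;  out={1}∪out(23)={1,4}
  fail(13) 'cccac': from fail(12)=1 chase 'c': 1 ⇒ 15;  out=∅∪out(15)=∅
  fail(18) 'acbcd': from fail(17)=9 chase 'd': 9→0 ⇒ 20;  out=∅∪out(20)=∅
  fail(14) 'cccacb': from fail(13)=15 chase 'b': 15 ⇒ 16;  out={2}∪out(16)={2}
  fail(19) 'acbcdb': from fail(18)=20 chase 'b': 20→0 ⇒ 0;  out={3}∪out(0)={3}

Scan:
i=0 'a': node 0→1
i=1 'd': node 1→5
i=2 'd': node 5→6
i=3 'c': node 6→7
i=4 'd': node 7→8  emit P1@[0:4],P4@[1:4]
i=5 'd': node 8→21 (fail-walked)
i=6 'd': node 21→21 (fail-walked)
i=7 'a': node 21→1 (fail-walked)
i=8 'a': node 1→2
i=9 'b': node 2→3
i=10 'a': node 3→4  emit P0@[7:10]
i=11 'b': node 4→0 (fail-walked)
i=12 'c': node 0→9
i=13 'a': node 9→1 (fail-walked)
i=14 'c': node 1→15
i=15 'b': node 15→16
i=16 'c': node 16→17
i=17 'd': node 17→18
i=18 'b': node 18→19  emit P3@[13:18]
i=19 'b': node 19→0 (fail-walked)
i=20 'a': node 0→1
i=21 'c': node 1→15
i=22 'b': node 15→16
i=23 'c': node 16→17
i=24 'd': node 17→18
i=25 'b': node 18→19  emit P3@[20:25]
i=26 'a': node 19→1 (fail-walked)
i=27 'a': node 1→2
i=28 'b': node 2→3
i=29 'a': node 3→4  emit P0@[26:29]
i=30 'd': node 4→5 (fail-walked)
i=31 'c': node 5→9 (fail-walked)
i=32 'c': node 9→10
i=33 'c': node 10→11
i=34 'a': node 11→12
i=35 'c': node 12→13
i=36 'b': node 13→14  emit P2@[31:36]
i=37 'a': node 14→1 (fail-walked)
i=38 'a': node 1→2
i=39 'c': node 2→15 (fail-walked)
i=40 'b': node 15→16
i=41 'c': node 16→17
i=42 'd': node 17→18
i=43 'b': node 18→19  emit P3@[38:43]
i=44 'a': node 19→1 (fail-walked)
i=45 'c': node 1→15
i=46 'b': node 15→16
i=47 'c': node 16→17
i=48 'd': node 17→18
i=49 'b': node 18→19  emit P3@[44:49]
i=50 'b': node 19→0 (fail-walked)
i=51 'd': node 0→20
i=52 'a': node 20→1 (fail-walked)
i=53 'd': node 1→5
i=54 'a': node 5→1 (fail-walked)
i=55 'c': node 1→15
i=56 'a': node 15→1 (fail-walked)
i=57 'a': node 1→2
i=58 'd': node 2→5 (fail-walked)
i=59 'd': node 5→6
i=60 'c': node 6→7
i=61 'd': node 7→8  emit P1@[57:61],P4@[58:61]
i=62 'a': node 8→1 (fail-walked)
i=63 'd': node 1→5
i=64 'b': node 5→0 (fail-walked)
i=65 'a': node 0→1
i=66 'd': node 1→5
i=67 'd': node 5→6
i=68 'a': node 6→1 (fail-walked)
i=69 'c': node 1→15
i=70 'c': node 15→10 (fail-walked)
i=71 'c': node 10→11
i=72 'a': node 11→12

Matches: [[4,1],[4,4],[10,0],[18,3],[25,3],[29,0],[36,2],[43,3],[49,3],[61,1],[61,4]]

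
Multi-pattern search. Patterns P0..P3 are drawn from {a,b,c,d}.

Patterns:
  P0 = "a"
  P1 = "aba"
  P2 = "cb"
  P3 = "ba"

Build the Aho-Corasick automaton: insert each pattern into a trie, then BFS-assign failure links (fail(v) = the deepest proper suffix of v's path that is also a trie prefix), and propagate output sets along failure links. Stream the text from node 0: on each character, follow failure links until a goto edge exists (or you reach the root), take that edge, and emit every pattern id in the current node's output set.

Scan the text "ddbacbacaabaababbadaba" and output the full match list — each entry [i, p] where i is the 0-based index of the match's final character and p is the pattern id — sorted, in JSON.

Construct AC machine:
Trie nodes:
  0='ε' goto a→1 b→6 c→4
  1='a' goto b→2  [P0 ends]
  2='ab' goto a→3
  3='aba' goto ·  [P1 ends]
  4='c' goto b→5
  5='cb' goto ·  [P2 ends]
  6='b' goto a→7
  7='ba' goto ·  [P3 ends]

Failure links (BFS by depth):
  fail(1) 'a': from fail(0)=0 chase 'a': 0 ⇒ 0;  out={0}∪out(0)={0}
  fail(4) 'c': from fail(0)=0 chase 'c': 0 ⇒ 0;  out=∅∪out(0)=∅
  fail(6) 'b': from fail(0)=0 chase 'b': 0 ⇒ 0;  out=∅∪out(0)=∅
  fail(2) 'ab': from fail(1)=0 chase 'b': 0 ⇒ 6;  out=∅∪out(6)=∅
  fail(5) 'cb': from fail(4)=0 chase 'b': 0 ⇒ 6;  out={2}∪out(6)={2}
  fail(7) 'ba': from fail(6)=0 chase 'a': 0 ⇒ 1;  out={3}∪out(1)={0,3}
  fail(3) 'aba': from fail(2)=6 chase 'a': 6 ⇒ 7;  out={1}∪out(7)={0,1,3}

Text stream:
[0] read 'd'  n0⇒n0
[1] read 'd'  n0⇒n0
[2] read 'b'  n0⇒n6
[3] read 'a'  n6⇒n7  emit P0@[3:3],P3@[2:3]
[4] read 'c'  n7⇒n4 (fail-walked)
[5] read 'b'  n4⇒n5  emit P2@[4:5]
[6] read 'a'  n5⇒n7 (fail-walked)  emit P0@[6:6],P3@[5:6]
[7] read 'c'  n7⇒n4 (fail-walked)
[8] read 'a'  n4⇒n1 (fail-walked)  emit P0@[8:8]
[9] read 'a'  n1⇒n1 (fail-walked)  emit P0@[9:9]
[10] read 'b'  n1⇒n2
[11] read 'a'  n2⇒n3  emit P0@[11:11],P1@[9:11],P3@[10:11]
[12] read 'a'  n3⇒n1 (fail-walked)  emit P0@[12:12]
[13] read 'b'  n1⇒n2
[14] read 'a'  n2⇒n3  emit P0@[14:14],P1@[12:14],P3@[13:14]
[15] read 'b'  n3⇒n2 (fail-walked)
[16] read 'b'  n2⇒n6 (fail-walked)
[17] read 'a'  n6⇒n7  emit P0@[17:17],P3@[16:17]
[18] read 'd'  n7⇒n0 (fail-walked)
[19] read 'a'  n0⇒n1  emit P0@[19:19]
[20] read 'b'  n1⇒n2
[21] read 'a'  n2⇒n3  emit P0@[21:21],P1@[19:21],P3@[20:21]

All matches (sorted): [[3,0],[3,3],[5,2],[6,0],[6,3],[8,0],[9,0],[11,0],[11,1],[11,3],[12,0],[14,0],[14,1],[14,3],[17,0],[17,3],[19,0],[21,0],[21,1],[21,3]]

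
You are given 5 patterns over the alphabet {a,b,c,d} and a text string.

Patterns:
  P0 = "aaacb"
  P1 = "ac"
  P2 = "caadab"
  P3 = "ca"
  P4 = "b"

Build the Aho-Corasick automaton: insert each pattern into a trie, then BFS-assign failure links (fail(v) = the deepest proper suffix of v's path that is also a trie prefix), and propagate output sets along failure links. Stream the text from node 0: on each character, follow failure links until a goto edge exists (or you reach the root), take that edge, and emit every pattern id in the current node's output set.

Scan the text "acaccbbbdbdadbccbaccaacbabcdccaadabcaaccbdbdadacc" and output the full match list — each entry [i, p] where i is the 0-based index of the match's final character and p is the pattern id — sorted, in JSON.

Build automaton:
Trie nodes:
  n0 'ε': a→1 b→13 c→7
  n1 'a': a→2 c→6
  n2 'aa': a→3
  n3 'aaa': c→4
  n4 'aaac': b→5
  n5 'aaacb': ·  [P0 ends]
  n6 'ac': ·  [P1 ends]
  n7 'c': a→8
  n8 'ca': a→9  [P3 ends]
  n9 'caa': d→10
  n10 'caad': a→11
  n11 'caada': b→12
  n12 'caadab': ·  [P2 ends]
  n13 'b': ·  [P4 ends]

BFS fail/out derivation:
  fail(1) 'a': from fail(0)=0 chase 'a': 0 ⇒ 0;  out=∅∪out(0)=∅
  fail(7) 'c': from fail(0)=0 chase 'c': 0 ⇒ 0;  out=∅∪out(0)=∅
  fail(13) 'b': from fail(0)=0 chase 'b': 0 ⇒ 0;  out={4}∪out(0)={4}
  fail(2) 'aa': from fail(1)=0 chase 'a': 0 ⇒ 1;  out=∅∪out(1)=∅
  fail(6) 'ac': from fail(1)=0 chase 'c': 0 ⇒ 7;  out={1}∪out(7)={1}
  fail(8) 'ca': from fail(7)=0 chase 'a': 0 ⇒ 1;  out={3}∪out(1)={3}
  fail(3) 'aaa': from fail(2)=1 chase 'a': 1 ⇒ 2;  out=∅∪out(2)=∅
  fail(9) 'caa': from fail(8)=1 chase 'a': 1 ⇒ 2;  out=∅∪out(2)=∅
  fail(4) 'aaac': from fail(3)=2 chase 'c': 2→1 ⇒ 6;  out=∅∪out(6)={1}
  fail(10) 'caad': from fail(9)=2 chase 'd': 2→1→0 ⇒ 0;  out=∅∪out(0)=∅
  fail(5) 'aaacb': from fail(4)=6 chase 'b': 6→7→0 ⇒ 13;  out={0}∪out(13)={0,4}
  fail(11) 'caada': from fail(10)=0 chase 'a': 0 ⇒ 1;  out=∅∪out(1)=∅
  fail(12) 'caadab': from fail(11)=1 chase 'b': 1→0 ⇒ 13;  out={2}∪out(13)={2,4}

Run:
pos 0 'a': at 1
pos 1 'c': at 6  ** P1@[0:1]
pos 2 'a': at 8 (fail-walked)  ** P3@[1:2]
pos 3 'c': at 6 (fail-walked)  ** P1@[2:3]
pos 4 'c': at 7 (fail-walked)
pos 5 'b': at 13 (fail-walked)  ** P4@[5:5]
pos 6 'b': at 13 (fail-walked)  ** P4@[6:6]
pos 7 'b': at 13 (fail-walked)  ** P4@[7:7]
pos 8 'd': at 0 (fail-walked)
pos 9 'b': at 13  ** P4@[9:9]
pos 10 'd': at 0 (fail-walked)
pos 11 'a': at 1
pos 12 'd': at 0 (fail-walked)
pos 13 'b': at 13  ** P4@[13:13]
pos 14 'c': at 7 (fail-walked)
pos 15 'c': at 7 (fail-walked)
pos 16 'b': at 13 (fail-walked)  ** P4@[16:16]
pos 17 'a': at 1 (fail-walked)
pos 18 'c': at 6  ** P1@[17:18]
pos 19 'c': at 7 (fail-walked)
pos 20 'a': at 8  ** P3@[19:20]
pos 21 'a': at 9
pos 22 'c': at 6 (fail-walked)  ** P1@[21:22]
pos 23 'b': at 13 (fail-walked)  ** P4@[23:23]
pos 24 'a': at 1 (fail-walked)
pos 25 'b': at 13 (fail-walked)  ** P4@[25:25]
pos 26 'c': at 7 (fail-walked)
pos 27 'd': at 0 (fail-walked)
pos 28 'c': at 7
pos 29 'c': at 7 (fail-walked)
pos 30 'a': at 8  ** P3@[29:30]
pos 31 'a': at 9
pos 32 'd': at 10
pos 33 'a': at 11
pos 34 'b': at 12  ** P2@[29:34],P4@[34:34]
pos 35 'c': at 7 (fail-walked)
pos 36 'a': at 8  ** P3@[35:36]
pos 37 'a': at 9
pos 38 'c': at 6 (fail-walked)  ** P1@[37:38]
pos 39 'c': at 7 (fail-walked)
pos 40 'b': at 13 (fail-walked)  ** P4@[40:40]
pos 41 'd': at 0 (fail-walked)
pos 42 'b': at 13  ** P4@[42:42]
pos 43 'd': at 0 (fail-walked)
pos 44 'a': at 1
pos 45 'd': at 0 (fail-walked)
pos 46 'a': at 1
pos 47 'c': at 6  ** P1@[46:47]
pos 48 'c': at 7 (fail-walked)

All matches (sorted): [[1,1],[2,3],[3,1],[5,4],[6,4],[7,4],[9,4],[13,4],[16,4],[18,1],[20,3],[22,1],[23,4],[25,4],[30,3],[34,2],[34,4],[36,3],[38,1],[40,4],[42,4],[47,1]]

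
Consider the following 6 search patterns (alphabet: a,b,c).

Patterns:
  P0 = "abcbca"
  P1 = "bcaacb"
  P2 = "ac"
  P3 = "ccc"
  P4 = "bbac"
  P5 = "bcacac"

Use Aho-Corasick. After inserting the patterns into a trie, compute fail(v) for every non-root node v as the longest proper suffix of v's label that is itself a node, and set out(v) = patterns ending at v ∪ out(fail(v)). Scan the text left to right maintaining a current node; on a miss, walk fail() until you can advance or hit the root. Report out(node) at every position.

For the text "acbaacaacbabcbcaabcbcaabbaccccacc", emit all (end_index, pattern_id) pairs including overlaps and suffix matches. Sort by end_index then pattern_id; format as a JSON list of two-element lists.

Build:
Trie nodes:
  0='ε' goto a→1 b→7 c→14
  1='a' goto b→2 c→13
  2='ab' goto c→3
  3='abc' goto b→4
  4='abcb' goto c→5
  5='abcbc' goto a→6
  6='abcbca' goto ·  ←P0
  7='b' goto b→17 c→8
  8='bc' goto a→9
  9='bca' goto a→10 c→20
  10='bcaa' goto c→11
  11='bcaac' goto b→12
  12='bcaacb' goto ·  ←P1
  13='ac' goto ·  ←P2
  14='c' goto c→15
  15='cc' goto c→16
  16='ccc' goto ·  ←P3
  17='bb' goto a→18
  18='bba' goto c→19
  19='bbac' goto ·  ←P4
  20='bcac' goto a→21
  21='bcaca' goto c→22
  22='bcacac' goto ·  ←P5

BFS fail/out derivation:
  fail(1) 'a': from fail(0)=0 chase 'a': 0 ⇒ 0;  out=∅∪out(0)=∅
  fail(7) 'b': from fail(0)=0 chase 'b': 0 ⇒ 0;  out=∅∪out(0)=∅
  fail(14) 'c': from fail(0)=0 chase 'c': 0 ⇒ 0;  out=∅∪out(0)=∅
  fail(2) 'ab': from fail(1)=0 chase 'b': 0 ⇒ 7;  out=∅∪out(7)=∅
  fail(8) 'bc': from fail(7)=0 chase 'c': 0 ⇒ 14;  out=∅∪out(14)=∅
  fail(13) 'ac': from fail(1)=0 chase 'c': 0 ⇒ 14;  out={2}∪out(14)={2}
  fail(15) 'cc': from fail(14)=0 chase 'c': 0 ⇒ 14;  out=∅∪out(14)=∅
  fail(17) 'bb': from fail(7)=0 chase 'b': 0 ⇒ 7;  out=∅∪out(7)=∅
  fail(3) 'abc': from fail(2)=7 chase 'c': 7 ⇒ 8;  out=∅∪out(8)=∅
  fail(9) 'bca': from fail(8)=14 chase 'a': 14→0 ⇒ 1;  out=∅∪out(1)=∅
  fail(16) 'ccc': from fail(15)=14 chase 'c': 14 ⇒ 15;  out={3}∪out(15)={3}
  fail(18) 'bba': from fail(17)=7 chase 'a': 7→0 ⇒ 1;  out=∅∪out(1)=∅
  fail(4) 'abcb': from fail(3)=8 chase 'b': 8→14→0 ⇒ 7;  out=∅∪out(7)=∅
  fail(10) 'bcaa': from fail(9)=1 chase 'a': 1→0 ⇒ 1;  out=∅∪out(1)=∅
  fail(19) 'bbac': from fail(18)=1 chase 'c': 1 ⇒ 13;  out={4}∪out(13)={2,4}
  fail(20) 'bcac': from fail(9)=1 chase 'c': 1 ⇒ 13;  out=∅∪out(13)={2}
  fail(5) 'abcbc': from fail(4)=7 chase 'c': 7 ⇒ 8;  out=∅∪out(8)=∅
  fail(11) 'bcaac': from fail(10)=1 chase 'c': 1 ⇒ 13;  out=∅∪out(13)={2}
  fail(21) 'bcaca': from fail(20)=13 chase 'a': 13→14→0 ⇒ 1;  out=∅∪out(1)=∅
  fail(6) 'abcbca': from fail(5)=8 chase 'a': 8 ⇒ 9;  out={0}∪out(9)={0}
  fail(12) 'bcaacb': from fail(11)=13 chase 'b': 13→14→0 ⇒ 7;  out={1}∪out(7)={1}
  fail(22) 'bcacac': from fail(21)=1 chase 'c': 1 ⇒ 13;  out={5}∪out(13)={2,5}

Scan:
pos 0 'a': at 1
pos 1 'c': at 13  emit P2@[0:1]
pos 2 'b': at 7 (fail-walked)
pos 3 'a': at 1 (fail-walked)
pos 4 'a': at 1 (fail-walked)
pos 5 'c': at 13  emit P2@[4:5]
pos 6 'a': at 1 (fail-walked)
pos 7 'a': at 1 (fail-walked)
pos 8 'c': at 13  emit P2@[7:8]
pos 9 'b': at 7 (fail-walked)
pos 10 'a': at 1 (fail-walked)
pos 11 'b': at 2
pos 12 'c': at 3
pos 13 'b': at 4
pos 14 'c': at 5
pos 15 'a': at 6  emit P0@[10:15]
pos 16 'a': at 10 (fail-walked)
pos 17 'b': at 2 (fail-walked)
pos 18 'c': at 3
pos 19 'b': at 4
pos 20 'c': at 5
pos 21 'a': at 6  emit P0@[16:21]
pos 22 'a': at 10 (fail-walked)
pos 23 'b': at 2 (fail-walked)
pos 24 'b': at 17 (fail-walked)
pos 25 'a': at 18
pos 26 'c': at 19  emit P2@[25:26],P4@[23:26]
pos 27 'c': at 15 (fail-walked)
pos 28 'c': at 16  emit P3@[26:28]
pos 29 'c': at 16 (fail-walked)  emit P3@[27:29]
pos 30 'a': at 1 (fail-walked)
pos 31 'c': at 13  emit P2@[30:31]
pos 32 'c': at 15 (fail-walked)

Result: [[1,2],[5,2],[8,2],[15,0],[21,0],[26,2],[26,4],[28,3],[29,3],[31,2]]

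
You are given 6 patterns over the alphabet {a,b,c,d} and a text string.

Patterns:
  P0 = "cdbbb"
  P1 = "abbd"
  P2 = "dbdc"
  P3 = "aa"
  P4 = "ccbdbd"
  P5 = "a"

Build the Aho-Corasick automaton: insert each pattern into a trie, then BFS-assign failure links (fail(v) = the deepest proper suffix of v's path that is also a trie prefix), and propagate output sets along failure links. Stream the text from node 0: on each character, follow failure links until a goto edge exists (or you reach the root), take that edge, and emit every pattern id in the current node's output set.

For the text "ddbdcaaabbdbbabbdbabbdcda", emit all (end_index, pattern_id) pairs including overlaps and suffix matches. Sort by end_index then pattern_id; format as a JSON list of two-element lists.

Build automaton:
Trie nodes:
  0='ε' goto a→6 c→1 d→10
  1='c' goto c→15 d→2
  2='cd' goto b→3
  3='cdb' goto b→4
  4='cdbb' goto b→5
  5='cdbbb' goto ·  ←P0
  6='a' goto a→14 b→7  ←P5
  7='ab' goto b→8
  8='abb' goto d→9
  9='abbd' goto ·  ←P1
  10='d' goto b→11
  11='db' goto d→12
  12='dbd' goto c→13
  13='dbdc' goto ·  ←P2
  14='aa' goto ·  ←P3
  15='cc' goto b→16
  16='ccb' goto d→17
  17='ccbd' goto b→18
  18='ccbdb' goto d→19
  19='ccbdbd' goto ·  ←P4

BFS fail/out derivation:
  n1('c'): parent n0 fail=0; on 'c' 0 → fail=0;  out ∅∪∅=∅
  n6('a'): parent n0 fail=0; on 'a' 0 → fail=0;  out {5}∪∅={5}
  n10('d'): parent n0 fail=0; on 'd' 0 → fail=0;  out ∅∪∅=∅
  n2('cd'): parent n1 fail=0; on 'd' 0 → fail=10;  out ∅∪∅=∅
  n7('ab'): parent n6 fail=0; on 'b' 0 → fail=0;  out ∅∪∅=∅
  n11('db'): parent n10 fail=0; on 'b' 0 → fail=0;  out ∅∪∅=∅
  n14('aa'): parent n6 fail=0; on 'a' 0 → fail=6;  out {3}∪{5}={3,5}
  n15('cc'): parent n1 fail=0; on 'c' 0 → fail=1;  out ∅∪∅=∅
  n3('cdb'): parent n2 fail=10; on 'b' 10 → fail=11;  out ∅∪∅=∅
  n8('abb'): parent n7 fail=0; on 'b' 0 → fail=0;  out ∅∪∅=∅
  n12('dbd'): parent n11 fail=0; on 'd' 0 → fail=10;  out ∅∪∅=∅
  n16('ccb'): parent n15 fail=1; on 'b' 1→0 → fail=0;  out ∅∪∅=∅
  n4('cdbb'): parent n3 fail=11; on 'b' 11→0 → fail=0;  out ∅∪∅=∅
  n9('abbd'): parent n8 fail=0; on 'd' 0 → fail=10;  out {1}∪∅={1}
  n13('dbdc'): parent n12 fail=10; on 'c' 10→0 → fail=1;  out {2}∪∅={2}
  n17('ccbd'): parent n16 fail=0; on 'd' 0 → fail=10;  out ∅∪∅=∅
  n5('cdbbb'): parent n4 fail=0; on 'b' 0 → fail=0;  out {0}∪∅={0}
  n18('ccbdb'): parent n17 fail=10; on 'b' 10 → fail=11;  out ∅∪∅=∅
  n19('ccbdbd'): parent n18 fail=11; on 'd' 11 → fail=12;  out {4}∪∅={4}

Scan:
pos 0 'd': at 10
pos 1 'd': at 10 ·f
pos 2 'b': at 11
pos 3 'd': at 12
pos 4 'c': at 13  → match P2@[1:4]
pos 5 'a': at 6 ·f  → match P5@[5:5]
pos 6 'a': at 14  → match P3@[5:6],P5@[6:6]
pos 7 'a': at 14 ·f  → match P3@[6:7],P5@[7:7]
pos 8 'b': at 7 ·f
pos 9 'b': at 8
pos 10 'd': at 9  → match P1@[7:10]
pos 11 'b': at 11 ·f
pos 12 'b': at 0 ·f
pos 13 'a': at 6  → match P5@[13:13]
pos 14 'b': at 7
pos 15 'b': at 8
pos 16 'd': at 9  → match P1@[13:16]
pos 17 'b': at 11 ·f
pos 18 'a': at 6 ·f  → match P5@[18:18]
pos 19 'b': at 7
pos 20 'b': at 8
pos 21 'd': at 9  → match P1@[18:21]
pos 22 'c': at 1 ·f
pos 23 'd': at 2
pos 24 'a': at 6 ·f  → match P5@[24:24]

All matches (sorted): [[4,2],[5,5],[6,3],[6,5],[7,3],[7,5],[10,1],[13,5],[16,1],[18,5],[21,1],[24,5]]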